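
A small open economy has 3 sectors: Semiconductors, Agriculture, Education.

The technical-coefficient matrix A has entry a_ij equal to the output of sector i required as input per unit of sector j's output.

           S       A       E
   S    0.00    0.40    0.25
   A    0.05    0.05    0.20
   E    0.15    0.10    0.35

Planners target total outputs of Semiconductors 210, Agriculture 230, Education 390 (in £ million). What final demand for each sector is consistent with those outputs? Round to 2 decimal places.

d_S = 20.50, d_A = 130.00, d_E = 199.00

I − A =
  [   1.00    -0.40    -0.25]
  [  -0.05     0.95    -0.20]
  [  -0.15    -0.10     0.65]
d = (I − A) x:
  d_S = (+1.00)·210 + (-0.40)·230 + (-0.25)·390 = 20.50
  d_A = (-0.05)·210 + (+0.95)·230 + (-0.20)·390 = 130.00
  d_E = (-0.15)·210 + (-0.10)·230 + (+0.65)·390 = 199.00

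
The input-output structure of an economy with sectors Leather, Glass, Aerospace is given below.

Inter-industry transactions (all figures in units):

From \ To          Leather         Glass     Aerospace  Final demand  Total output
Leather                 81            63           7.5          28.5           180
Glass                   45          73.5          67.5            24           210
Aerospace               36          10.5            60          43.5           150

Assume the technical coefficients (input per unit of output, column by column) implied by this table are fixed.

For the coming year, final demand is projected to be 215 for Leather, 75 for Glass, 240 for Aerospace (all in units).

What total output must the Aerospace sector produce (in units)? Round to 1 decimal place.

x_3 = 853.7

Technical coefficients a_ij = z_ij / X_j:
  a_11 = 81/180 = 0.45, a_21 = 45/180 = 0.25, a_31 = 36/180 = 0.20
  a_12 = 63/210 = 0.30, a_22 = 73.5/210 = 0.35, a_32 = 10.5/210 = 0.05
  a_13 = 7.5/150 = 0.05, a_23 = 67.5/150 = 0.45, a_33 = 60/150 = 0.40
I − A =
  [   0.55    -0.30    -0.05]
  [  -0.25     0.65    -0.45]
  [  -0.20    -0.05     0.60]
Cofactors of I−A, C_ij = (−1)^(i+j)·(minor ij) (rows/columns in the sector order above):
  C_11 = (0.65)(0.60) − (-0.45)(-0.05) = 0.3675
  C_12 = −[(-0.25)(0.60) − (-0.45)(-0.20)] = 0.2400
  C_13 = (-0.25)(-0.05) − (0.65)(-0.20) = 0.1425
  C_21 = −[(-0.30)(0.60) − (-0.05)(-0.05)] = 0.1825
  C_22 = (0.55)(0.60) − (-0.05)(-0.20) = 0.3200
  C_23 = −[(0.55)(-0.05) − (-0.30)(-0.20)] = 0.0875
  C_31 = (-0.30)(-0.45) − (-0.05)(0.65) = 0.1675
  C_32 = −[(0.55)(-0.45) − (-0.05)(-0.25)] = 0.2600
  C_33 = (0.55)(0.65) − (-0.30)(-0.25) = 0.2825
det(I−A) = Σ_j (I−A)_1j·C_1j = (0.55)(0.3675) + (-0.30)(0.2400) + (-0.05)(0.1425) = 0.1230
adj(I−A) = Cᵀ =
  [ 0.3675   0.1825   0.1675]
  [ 0.2400   0.3200   0.2600]
  [ 0.1425   0.0875   0.2825]
(I − A)⁻¹ = adj(I−A) / det(I−A) ≈
  [   2.9878     1.4837     1.3618]
  [   1.9512     2.6016     2.1138]
  [   1.1585     0.7114     2.2967]
x = (I − A)⁻¹ d = adj(I−A)·d / det(I−A), with det(I−A) = 0.1230:
  x_1 = (0.3675·215 + 0.1825·75 + 0.1675·240) / 0.1230 = 132.90 / 0.1230 ≈ 1080.5
  x_2 = (0.2400·215 + 0.3200·75 + 0.2600·240) / 0.1230 = 138.00 / 0.1230 ≈ 1122.0
  x_3 = (0.1425·215 + 0.0875·75 + 0.2825·240) / 0.1230 = 105.00 / 0.1230 ≈ 853.7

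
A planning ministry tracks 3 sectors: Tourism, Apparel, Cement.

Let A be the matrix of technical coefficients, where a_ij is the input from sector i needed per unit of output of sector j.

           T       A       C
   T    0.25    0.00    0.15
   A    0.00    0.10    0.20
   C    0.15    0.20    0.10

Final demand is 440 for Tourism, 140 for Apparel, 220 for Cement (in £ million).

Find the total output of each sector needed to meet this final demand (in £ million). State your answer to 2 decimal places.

I − A =
  [   0.75     0.00    -0.15]
  [   0.00     0.90    -0.20]
  [  -0.15    -0.20     0.90]
Cofactors of I−A, C_ij = (−1)^(i+j)·(minor ij) (rows/columns in the sector order above):
  C_11 = (0.90)(0.90) − (-0.20)(-0.20) = 0.7700
  C_12 = −[(0.00)(0.90) − (-0.20)(-0.15)] = 0.0300
  C_13 = (0.00)(-0.20) − (0.90)(-0.15) = 0.1350
  C_21 = −[(0.00)(0.90) − (-0.15)(-0.20)] = 0.0300
  C_22 = (0.75)(0.90) − (-0.15)(-0.15) = 0.6525
  C_23 = −[(0.75)(-0.20) − (0.00)(-0.15)] = 0.1500
  C_31 = (0.00)(-0.20) − (-0.15)(0.90) = 0.1350
  C_32 = −[(0.75)(-0.20) − (-0.15)(0.00)] = 0.1500
  C_33 = (0.75)(0.90) − (0.00)(0.00) = 0.6750
det(I−A) = Σ_j (I−A)_1j·C_1j = (0.75)(0.7700) + (0.00)(0.0300) + (-0.15)(0.1350) = 0.55725
adj(I−A) = Cᵀ =
  [ 0.7700   0.0300   0.1350]
  [ 0.0300   0.6525   0.1500]
  [ 0.1350   0.1500   0.6750]
(I − A)⁻¹ = adj(I−A) / det(I−A) ≈
  [   1.3818     0.0538     0.2423]
  [   0.0538     1.1709     0.2692]
  [   0.2423     0.2692     1.2113]
x = (I − A)⁻¹ d = adj(I−A)·d / det(I−A), with det(I−A) = 0.55725:
  x_T = (0.7700·440 + 0.0300·140 + 0.1350·220) / 0.55725 = 372.70 / 0.55725 ≈ 668.82
  x_A = (0.0300·440 + 0.6525·140 + 0.1500·220) / 0.55725 = 137.55 / 0.55725 ≈ 246.84
  x_C = (0.1350·440 + 0.1500·140 + 0.6750·220) / 0.55725 = 228.90 / 0.55725 ≈ 410.77

x_T = 668.82, x_A = 246.84, x_C = 410.77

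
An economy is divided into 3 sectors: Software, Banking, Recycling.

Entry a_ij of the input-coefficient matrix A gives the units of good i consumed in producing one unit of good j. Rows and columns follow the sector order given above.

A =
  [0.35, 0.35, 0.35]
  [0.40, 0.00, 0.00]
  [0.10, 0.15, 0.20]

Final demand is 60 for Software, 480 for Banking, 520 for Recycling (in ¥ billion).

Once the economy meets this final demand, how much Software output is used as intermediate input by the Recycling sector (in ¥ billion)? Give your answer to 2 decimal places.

I − A =
  [   0.65    -0.35    -0.35]
  [  -0.40     1.00     0.00]
  [  -0.10    -0.15     0.80]
Cofactors of I−A, C_ij = (−1)^(i+j)·(minor ij) (rows/columns in the sector order above):
  C_11 = (1.00)(0.80) − (0.00)(-0.15) = 0.8000
  C_12 = −[(-0.40)(0.80) − (0.00)(-0.10)] = 0.3200
  C_13 = (-0.40)(-0.15) − (1.00)(-0.10) = 0.1600
  C_21 = −[(-0.35)(0.80) − (-0.35)(-0.15)] = 0.3325
  C_22 = (0.65)(0.80) − (-0.35)(-0.10) = 0.4850
  C_23 = −[(0.65)(-0.15) − (-0.35)(-0.10)] = 0.1325
  C_31 = (-0.35)(0.00) − (-0.35)(1.00) = 0.3500
  C_32 = −[(0.65)(0.00) − (-0.35)(-0.40)] = 0.1400
  C_33 = (0.65)(1.00) − (-0.35)(-0.40) = 0.5100
det(I−A) = Σ_j (I−A)_1j·C_1j = (0.65)(0.8000) + (-0.35)(0.3200) + (-0.35)(0.1600) = 0.3520
adj(I−A) = Cᵀ =
  [ 0.8000   0.3325   0.3500]
  [ 0.3200   0.4850   0.1400]
  [ 0.1600   0.1325   0.5100]
(I − A)⁻¹ = adj(I−A) / det(I−A) ≈
  [   2.2727     0.9446     0.9943]
  [   0.9091     1.3778     0.3977]
  [   0.4545     0.3764     1.4489]
First solve x = (I − A)⁻¹ d = adj(I−A)·d / det(I−A); in particular x_3 = (0.1600·60 + 0.1325·480 + 0.5100·520) / 0.3520 = 338.40 / 0.3520 ≈ 961.3636.
Intermediate flow from 1 to 3: z_13 = a_13 · x_3 = 0.35 × 338.40 / 0.3520 = 118.44 / 0.3520 ≈ 336.48.

z_13 = 336.48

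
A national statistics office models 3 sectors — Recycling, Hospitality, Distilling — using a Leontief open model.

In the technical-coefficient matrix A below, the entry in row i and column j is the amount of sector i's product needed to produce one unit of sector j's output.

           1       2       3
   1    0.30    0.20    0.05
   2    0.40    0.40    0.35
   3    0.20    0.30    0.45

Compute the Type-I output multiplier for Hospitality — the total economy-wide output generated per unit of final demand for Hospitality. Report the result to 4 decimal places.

I − A =
  [   0.70    -0.20    -0.05]
  [  -0.40     0.60    -0.35]
  [  -0.20    -0.30     0.55]
Cofactors of I−A, C_ij = (−1)^(i+j)·(minor ij) (rows/columns in the sector order above):
  C_11 = (0.60)(0.55) − (-0.35)(-0.30) = 0.2250
  C_12 = −[(-0.40)(0.55) − (-0.35)(-0.20)] = 0.2900
  C_13 = (-0.40)(-0.30) − (0.60)(-0.20) = 0.2400
  C_21 = −[(-0.20)(0.55) − (-0.05)(-0.30)] = 0.1250
  C_22 = (0.70)(0.55) − (-0.05)(-0.20) = 0.3750
  C_23 = −[(0.70)(-0.30) − (-0.20)(-0.20)] = 0.2500
  C_31 = (-0.20)(-0.35) − (-0.05)(0.60) = 0.1000
  C_32 = −[(0.70)(-0.35) − (-0.05)(-0.40)] = 0.2650
  C_33 = (0.70)(0.60) − (-0.20)(-0.40) = 0.3400
det(I−A) = Σ_j (I−A)_1j·C_1j = (0.70)(0.2250) + (-0.20)(0.2900) + (-0.05)(0.2400) = 0.0875
adj(I−A) = Cᵀ =
  [ 0.2250   0.1250   0.1000]
  [ 0.2900   0.3750   0.2650]
  [ 0.2400   0.2500   0.3400]
(I − A)⁻¹ = adj(I−A) / det(I−A) ≈
  [   2.57143     1.42857     1.14286]
  [   3.31429     4.28571     3.02857]
  [   2.74286     2.85714     3.88571]
The output multiplier for sector j is the column-j sum of the Leontief inverse (I − A)⁻¹ = adj(I−A) / det(I−A).
Column 2 of adj(I−A): (0.1250, 0.3750, 0.2500); det(I−A) = 0.0875.
m_2 = (0.1250 + 0.3750 + 0.2500) / 0.0875 = 0.75 / 0.0875 ≈ 8.5714.

m_2 = 8.5714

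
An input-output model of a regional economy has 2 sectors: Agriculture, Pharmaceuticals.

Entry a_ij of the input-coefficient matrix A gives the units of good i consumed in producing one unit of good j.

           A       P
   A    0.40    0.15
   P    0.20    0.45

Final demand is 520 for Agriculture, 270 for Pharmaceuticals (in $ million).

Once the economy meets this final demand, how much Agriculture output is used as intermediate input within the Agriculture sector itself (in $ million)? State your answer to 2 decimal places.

I − A =
  [   0.60    -0.15]
  [  -0.20     0.55]
det(I−A) = (0.60)(0.55) − (-0.15)(-0.20) = 0.3000
adj(I−A) = [[0.55, 0.15], [0.20, 0.60]]
(I − A)⁻¹ = adj(I−A) / det(I−A) ≈
  [   1.8333     0.5000]
  [   0.6667     2.0000]
First solve x = (I − A)⁻¹ d = adj(I−A)·d / det(I−A); in particular x_A = (0.55·520 + 0.15·270) / 0.3000 = 326.50 / 0.3000 ≈ 1088.3333.
Intermediate flow from A to A: z_AA = a_AA · x_A = 0.40 × 326.50 / 0.3000 = 130.60 / 0.3000 ≈ 435.33.

z_AA = 435.33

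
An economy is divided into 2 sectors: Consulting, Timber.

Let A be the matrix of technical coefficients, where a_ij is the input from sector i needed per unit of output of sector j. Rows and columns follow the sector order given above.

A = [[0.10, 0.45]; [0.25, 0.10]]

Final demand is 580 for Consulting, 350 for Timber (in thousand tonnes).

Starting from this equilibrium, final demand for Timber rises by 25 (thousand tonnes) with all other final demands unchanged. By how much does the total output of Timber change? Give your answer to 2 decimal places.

Δx_T = 32.26

I − A =
  [   0.90    -0.45]
  [  -0.25     0.90]
det(I−A) = (0.90)(0.90) − (-0.45)(-0.25) = 0.6975
adj(I−A) = [[0.90, 0.45], [0.25, 0.90]]
(I − A)⁻¹ = adj(I−A) / det(I−A) ≈
  [   1.2903     0.6452]
  [   0.3584     1.2903]
Δx = (I − A)⁻¹ Δd with Δd having +25 in the Timber component and 0 elsewhere.
So Δx_T = L_TT · (+25), where L_TT = adj(I−A)_TT / det(I−A) = 0.90 / 0.6975.
Δx_T = 0.90 × (+25) / 0.6975 = 22.50 / 0.6975 ≈ 32.26.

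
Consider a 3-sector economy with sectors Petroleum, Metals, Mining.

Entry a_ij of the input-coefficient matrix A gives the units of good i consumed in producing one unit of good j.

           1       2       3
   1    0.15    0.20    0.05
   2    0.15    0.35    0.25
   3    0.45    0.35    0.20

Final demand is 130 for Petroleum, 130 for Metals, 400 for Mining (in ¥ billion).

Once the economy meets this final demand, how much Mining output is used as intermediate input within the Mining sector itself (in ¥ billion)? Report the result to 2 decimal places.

I − A =
  [   0.85    -0.20    -0.05]
  [  -0.15     0.65    -0.25]
  [  -0.45    -0.35     0.80]
Cofactors of I−A, C_ij = (−1)^(i+j)·(minor ij) (rows/columns in the sector order above):
  C_11 = (0.65)(0.80) − (-0.25)(-0.35) = 0.4325
  C_12 = −[(-0.15)(0.80) − (-0.25)(-0.45)] = 0.2325
  C_13 = (-0.15)(-0.35) − (0.65)(-0.45) = 0.3450
  C_21 = −[(-0.20)(0.80) − (-0.05)(-0.35)] = 0.1775
  C_22 = (0.85)(0.80) − (-0.05)(-0.45) = 0.6575
  C_23 = −[(0.85)(-0.35) − (-0.20)(-0.45)] = 0.3875
  C_31 = (-0.20)(-0.25) − (-0.05)(0.65) = 0.0825
  C_32 = −[(0.85)(-0.25) − (-0.05)(-0.15)] = 0.2200
  C_33 = (0.85)(0.65) − (-0.20)(-0.15) = 0.5225
det(I−A) = Σ_j (I−A)_1j·C_1j = (0.85)(0.4325) + (-0.20)(0.2325) + (-0.05)(0.3450) = 0.303875
adj(I−A) = Cᵀ =
  [ 0.4325   0.1775   0.0825]
  [ 0.2325   0.6575   0.2200]
  [ 0.3450   0.3875   0.5225]
(I − A)⁻¹ = adj(I−A) / det(I−A) ≈
  [   1.4233     0.5841     0.2715]
  [   0.7651     2.1637     0.7240]
  [   1.1353     1.2752     1.7195]
First solve x = (I − A)⁻¹ d = adj(I−A)·d / det(I−A); in particular x_3 = (0.3450·130 + 0.3875·130 + 0.5225·400) / 0.303875 = 304.225 / 0.303875 ≈ 1001.1518.
Intermediate flow from 3 to 3: z_33 = a_33 · x_3 = 0.20 × 304.225 / 0.303875 = 60.845 / 0.303875 ≈ 200.23.

z_33 = 200.23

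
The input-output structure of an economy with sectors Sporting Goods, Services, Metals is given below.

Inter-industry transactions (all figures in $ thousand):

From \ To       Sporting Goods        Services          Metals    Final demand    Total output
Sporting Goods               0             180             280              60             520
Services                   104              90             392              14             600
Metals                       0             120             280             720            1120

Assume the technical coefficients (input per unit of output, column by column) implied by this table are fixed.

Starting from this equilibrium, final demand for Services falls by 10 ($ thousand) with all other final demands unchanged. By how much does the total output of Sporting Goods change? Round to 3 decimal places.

Technical coefficients a_ij = z_ij / X_j:
  a_11 = 0/520 = 0.00, a_21 = 104/520 = 0.20, a_31 = 0/520 = 0.00
  a_12 = 180/600 = 0.30, a_22 = 90/600 = 0.15, a_32 = 120/600 = 0.20
  a_13 = 280/1120 = 0.25, a_23 = 392/1120 = 0.35, a_33 = 280/1120 = 0.25
I − A =
  [   1.00    -0.30    -0.25]
  [  -0.20     0.85    -0.35]
  [   0.00    -0.20     0.75]
Cofactors of I−A, C_ij = (−1)^(i+j)·(minor ij) (rows/columns in the sector order above):
  C_11 = (0.85)(0.75) − (-0.35)(-0.20) = 0.5675
  C_12 = −[(-0.20)(0.75) − (-0.35)(0.00)] = 0.1500
  C_13 = (-0.20)(-0.20) − (0.85)(0.00) = 0.0400
  C_21 = −[(-0.30)(0.75) − (-0.25)(-0.20)] = 0.2750
  C_22 = (1.00)(0.75) − (-0.25)(0.00) = 0.7500
  C_23 = −[(1.00)(-0.20) − (-0.30)(0.00)] = 0.2000
  C_31 = (-0.30)(-0.35) − (-0.25)(0.85) = 0.3175
  C_32 = −[(1.00)(-0.35) − (-0.25)(-0.20)] = 0.4000
  C_33 = (1.00)(0.85) − (-0.30)(-0.20) = 0.7900
det(I−A) = Σ_j (I−A)_1j·C_1j = (1.00)(0.5675) + (-0.30)(0.1500) + (-0.25)(0.0400) = 0.5125
adj(I−A) = Cᵀ =
  [ 0.5675   0.2750   0.3175]
  [ 0.1500   0.7500   0.4000]
  [ 0.0400   0.2000   0.7900]
(I − A)⁻¹ = adj(I−A) / det(I−A) ≈
  [   1.1073     0.5366     0.6195]
  [   0.2927     1.4634     0.7805]
  [   0.0780     0.3902     1.5415]
Δx = (I − A)⁻¹ Δd with Δd having -10 in the Services component and 0 elsewhere.
So Δx_1 = L_12 · (-10), where L_12 = adj(I−A)_12 / det(I−A) = 0.2750 / 0.5125.
Δx_1 = 0.2750 × (-10) / 0.5125 = -2.75 / 0.5125 ≈ -5.366.

Δx_1 = -5.366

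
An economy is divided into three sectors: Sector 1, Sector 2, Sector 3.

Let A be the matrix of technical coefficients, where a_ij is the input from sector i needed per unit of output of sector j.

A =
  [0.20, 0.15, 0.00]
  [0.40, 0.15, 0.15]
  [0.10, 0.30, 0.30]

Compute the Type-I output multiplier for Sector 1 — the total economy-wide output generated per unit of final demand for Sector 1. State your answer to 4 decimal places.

I − A =
  [   0.80    -0.15     0.00]
  [  -0.40     0.85    -0.15]
  [  -0.10    -0.30     0.70]
Cofactors of I−A, C_ij = (−1)^(i+j)·(minor ij) (rows/columns in the sector order above):
  C_11 = (0.85)(0.70) − (-0.15)(-0.30) = 0.5500
  C_12 = −[(-0.40)(0.70) − (-0.15)(-0.10)] = 0.2950
  C_13 = (-0.40)(-0.30) − (0.85)(-0.10) = 0.2050
  C_21 = −[(-0.15)(0.70) − (0.00)(-0.30)] = 0.1050
  C_22 = (0.80)(0.70) − (0.00)(-0.10) = 0.5600
  C_23 = −[(0.80)(-0.30) − (-0.15)(-0.10)] = 0.2550
  C_31 = (-0.15)(-0.15) − (0.00)(0.85) = 0.0225
  C_32 = −[(0.80)(-0.15) − (0.00)(-0.40)] = 0.1200
  C_33 = (0.80)(0.85) − (-0.15)(-0.40) = 0.6200
det(I−A) = Σ_j (I−A)_1j·C_1j = (0.80)(0.5500) + (-0.15)(0.2950) + (0.00)(0.2050) = 0.39575
adj(I−A) = Cᵀ =
  [ 0.5500   0.1050   0.0225]
  [ 0.2950   0.5600   0.1200]
  [ 0.2050   0.2550   0.6200]
(I − A)⁻¹ = adj(I−A) / det(I−A) ≈
  [   1.38977     0.26532     0.05685]
  [   0.74542     1.41503     0.30322]
  [   0.51800     0.64435     1.56665]
The output multiplier for sector j is the column-j sum of the Leontief inverse (I − A)⁻¹ = adj(I−A) / det(I−A).
Column 1 of adj(I−A): (0.5500, 0.2950, 0.2050); det(I−A) = 0.39575.
m_1 = (0.5500 + 0.2950 + 0.2050) / 0.39575 = 1.05 / 0.39575 ≈ 2.6532.

m_1 = 2.6532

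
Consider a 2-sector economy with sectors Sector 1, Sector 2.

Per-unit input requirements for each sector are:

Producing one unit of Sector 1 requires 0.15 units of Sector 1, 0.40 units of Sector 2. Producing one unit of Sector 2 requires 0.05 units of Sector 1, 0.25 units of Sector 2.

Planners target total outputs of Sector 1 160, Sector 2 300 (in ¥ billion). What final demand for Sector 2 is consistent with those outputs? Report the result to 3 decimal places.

I − A =
  [   0.85    -0.05]
  [  -0.40     0.75]
d = (I − A) x:
  d_1 = (+0.85)·160 + (-0.05)·300 = 121.000
  d_2 = (-0.40)·160 + (+0.75)·300 = 161.000

d_2 = 161.000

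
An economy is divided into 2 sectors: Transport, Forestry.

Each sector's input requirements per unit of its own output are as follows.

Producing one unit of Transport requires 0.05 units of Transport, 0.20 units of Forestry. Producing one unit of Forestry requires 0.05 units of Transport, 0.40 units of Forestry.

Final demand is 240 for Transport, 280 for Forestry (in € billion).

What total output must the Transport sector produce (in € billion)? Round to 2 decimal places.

I − A =
  [   0.95    -0.05]
  [  -0.20     0.60]
det(I−A) = (0.95)(0.60) − (-0.05)(-0.20) = 0.5600
adj(I−A) = [[0.60, 0.05], [0.20, 0.95]]
(I − A)⁻¹ = adj(I−A) / det(I−A) ≈
  [   1.0714     0.0893]
  [   0.3571     1.6964]
x = (I − A)⁻¹ d = adj(I−A)·d / det(I−A), with det(I−A) = 0.5600:
  x_1 = (0.60·240 + 0.05·280) / 0.5600 = 158.00 / 0.5600 ≈ 282.14
  x_2 = (0.20·240 + 0.95·280) / 0.5600 = 314.00 / 0.5600 ≈ 560.71

x_1 = 282.14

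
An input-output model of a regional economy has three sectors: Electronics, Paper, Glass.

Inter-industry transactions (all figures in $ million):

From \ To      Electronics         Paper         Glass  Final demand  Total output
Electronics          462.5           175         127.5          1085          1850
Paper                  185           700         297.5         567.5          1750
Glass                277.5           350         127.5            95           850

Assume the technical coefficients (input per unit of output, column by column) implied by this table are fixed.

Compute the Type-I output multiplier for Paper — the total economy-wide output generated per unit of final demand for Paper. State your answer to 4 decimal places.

Technical coefficients a_ij = z_ij / X_j:
  a_11 = 462.5/1850 = 0.25, a_21 = 185/1850 = 0.10, a_31 = 277.5/1850 = 0.15
  a_12 = 175/1750 = 0.10, a_22 = 700/1750 = 0.40, a_32 = 350/1750 = 0.20
  a_13 = 127.5/850 = 0.15, a_23 = 297.5/850 = 0.35, a_33 = 127.5/850 = 0.15
I − A =
  [   0.75    -0.10    -0.15]
  [  -0.10     0.60    -0.35]
  [  -0.15    -0.20     0.85]
Cofactors of I−A, C_ij = (−1)^(i+j)·(minor ij) (rows/columns in the sector order above):
  C_11 = (0.60)(0.85) − (-0.35)(-0.20) = 0.4400
  C_12 = −[(-0.10)(0.85) − (-0.35)(-0.15)] = 0.1375
  C_13 = (-0.10)(-0.20) − (0.60)(-0.15) = 0.1100
  C_21 = −[(-0.10)(0.85) − (-0.15)(-0.20)] = 0.1150
  C_22 = (0.75)(0.85) − (-0.15)(-0.15) = 0.6150
  C_23 = −[(0.75)(-0.20) − (-0.10)(-0.15)] = 0.1650
  C_31 = (-0.10)(-0.35) − (-0.15)(0.60) = 0.1250
  C_32 = −[(0.75)(-0.35) − (-0.15)(-0.10)] = 0.2775
  C_33 = (0.75)(0.60) − (-0.10)(-0.10) = 0.4400
det(I−A) = Σ_j (I−A)_1j·C_1j = (0.75)(0.4400) + (-0.10)(0.1375) + (-0.15)(0.1100) = 0.29975
adj(I−A) = Cᵀ =
  [ 0.4400   0.1150   0.1250]
  [ 0.1375   0.6150   0.2775]
  [ 0.1100   0.1650   0.4400]
(I − A)⁻¹ = adj(I−A) / det(I−A) ≈
  [   1.46789     0.38365     0.41701]
  [   0.45872     2.05171     0.92577]
  [   0.36697     0.55046     1.46789]
The output multiplier for sector j is the column-j sum of the Leontief inverse (I − A)⁻¹ = adj(I−A) / det(I−A).
Column 2 of adj(I−A): (0.1150, 0.6150, 0.1650); det(I−A) = 0.29975.
m_2 = (0.1150 + 0.6150 + 0.1650) / 0.29975 = 0.895 / 0.29975 ≈ 2.9858.

m_2 = 2.9858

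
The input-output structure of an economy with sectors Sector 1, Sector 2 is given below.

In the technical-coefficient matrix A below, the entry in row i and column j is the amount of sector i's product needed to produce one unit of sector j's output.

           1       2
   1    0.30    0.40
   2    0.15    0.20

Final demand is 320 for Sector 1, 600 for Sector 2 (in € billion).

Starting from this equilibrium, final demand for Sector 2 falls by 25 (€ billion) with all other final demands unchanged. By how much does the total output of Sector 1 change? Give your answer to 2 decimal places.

Δx_1 = -20.00

I − A =
  [   0.70    -0.40]
  [  -0.15     0.80]
det(I−A) = (0.70)(0.80) − (-0.40)(-0.15) = 0.5000
adj(I−A) = [[0.80, 0.40], [0.15, 0.70]]
(I − A)⁻¹ = adj(I−A) / det(I−A) ≈
  [   1.6000     0.8000]
  [   0.3000     1.4000]
Δx = (I − A)⁻¹ Δd with Δd having -25 in the Sector 2 component and 0 elsewhere.
So Δx_1 = L_12 · (-25), where L_12 = adj(I−A)_12 / det(I−A) = 0.40 / 0.5000.
Δx_1 = 0.40 × (-25) / 0.5000 = -10.00 / 0.5000 = -20.00.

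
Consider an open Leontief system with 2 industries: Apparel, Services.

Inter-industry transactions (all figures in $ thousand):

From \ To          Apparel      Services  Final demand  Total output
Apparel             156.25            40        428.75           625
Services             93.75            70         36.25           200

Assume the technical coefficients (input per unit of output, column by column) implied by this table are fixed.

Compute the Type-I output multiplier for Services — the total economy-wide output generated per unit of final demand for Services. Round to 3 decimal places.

m_S = 2.077

Technical coefficients a_ij = z_ij / X_j:
  a_AA = 156.25/625 = 0.25, a_SA = 93.75/625 = 0.15
  a_AS = 40/200 = 0.20, a_SS = 70/200 = 0.35
I − A =
  [   0.75    -0.20]
  [  -0.15     0.65]
det(I−A) = (0.75)(0.65) − (-0.20)(-0.15) = 0.4575
adj(I−A) = [[0.65, 0.20], [0.15, 0.75]]
(I − A)⁻¹ = adj(I−A) / det(I−A) ≈
  [   1.4208     0.4372]
  [   0.3279     1.6393]
The output multiplier for sector j is the column-j sum of the Leontief inverse (I − A)⁻¹ = adj(I−A) / det(I−A).
Column S of adj(I−A): (0.20, 0.75); det(I−A) = 0.4575.
m_S = (0.20 + 0.75) / 0.4575 = 0.95 / 0.4575 ≈ 2.077.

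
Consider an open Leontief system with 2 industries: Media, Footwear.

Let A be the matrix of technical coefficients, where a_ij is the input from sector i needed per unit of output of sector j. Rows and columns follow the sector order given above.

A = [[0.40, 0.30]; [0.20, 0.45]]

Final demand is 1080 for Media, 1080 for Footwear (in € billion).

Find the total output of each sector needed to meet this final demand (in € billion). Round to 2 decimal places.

I − A =
  [   0.60    -0.30]
  [  -0.20     0.55]
det(I−A) = (0.60)(0.55) − (-0.30)(-0.20) = 0.2700
adj(I−A) = [[0.55, 0.30], [0.20, 0.60]]
(I − A)⁻¹ = adj(I−A) / det(I−A) ≈
  [   2.0370     1.1111]
  [   0.7407     2.2222]
x = (I − A)⁻¹ d = adj(I−A)·d / det(I−A), with det(I−A) = 0.2700:
  x_1 = (0.55·1080 + 0.30·1080) / 0.2700 = 918.00 / 0.2700 = 3400.00
  x_2 = (0.20·1080 + 0.60·1080) / 0.2700 = 864.00 / 0.2700 = 3200.00

x_1 = 3400.00, x_2 = 3200.00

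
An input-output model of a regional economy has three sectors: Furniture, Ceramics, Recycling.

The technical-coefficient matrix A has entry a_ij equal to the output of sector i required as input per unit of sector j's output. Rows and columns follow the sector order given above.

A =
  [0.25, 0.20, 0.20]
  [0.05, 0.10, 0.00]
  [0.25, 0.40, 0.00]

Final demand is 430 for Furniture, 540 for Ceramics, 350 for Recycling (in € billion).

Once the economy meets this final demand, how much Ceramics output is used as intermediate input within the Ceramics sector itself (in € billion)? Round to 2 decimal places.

I − A =
  [   0.75    -0.20    -0.20]
  [  -0.05     0.90     0.00]
  [  -0.25    -0.40     1.00]
Cofactors of I−A, C_ij = (−1)^(i+j)·(minor ij) (rows/columns in the sector order above):
  C_11 = (0.90)(1.00) − (0.00)(-0.40) = 0.9000
  C_12 = −[(-0.05)(1.00) − (0.00)(-0.25)] = 0.0500
  C_13 = (-0.05)(-0.40) − (0.90)(-0.25) = 0.2450
  C_21 = −[(-0.20)(1.00) − (-0.20)(-0.40)] = 0.2800
  C_22 = (0.75)(1.00) − (-0.20)(-0.25) = 0.7000
  C_23 = −[(0.75)(-0.40) − (-0.20)(-0.25)] = 0.3500
  C_31 = (-0.20)(0.00) − (-0.20)(0.90) = 0.1800
  C_32 = −[(0.75)(0.00) − (-0.20)(-0.05)] = 0.0100
  C_33 = (0.75)(0.90) − (-0.20)(-0.05) = 0.6650
det(I−A) = Σ_j (I−A)_1j·C_1j = (0.75)(0.9000) + (-0.20)(0.0500) + (-0.20)(0.2450) = 0.6160
adj(I−A) = Cᵀ =
  [ 0.9000   0.2800   0.1800]
  [ 0.0500   0.7000   0.0100]
  [ 0.2450   0.3500   0.6650]
(I − A)⁻¹ = adj(I−A) / det(I−A) ≈
  [   1.4610     0.4545     0.2922]
  [   0.0812     1.1364     0.0162]
  [   0.3977     0.5682     1.0795]
First solve x = (I − A)⁻¹ d = adj(I−A)·d / det(I−A); in particular x_C = (0.0500·430 + 0.7000·540 + 0.0100·350) / 0.6160 = 403.00 / 0.6160 ≈ 654.2208.
Intermediate flow from C to C: z_CC = a_CC · x_C = 0.10 × 403.00 / 0.6160 = 40.30 / 0.6160 ≈ 65.42.

z_CC = 65.42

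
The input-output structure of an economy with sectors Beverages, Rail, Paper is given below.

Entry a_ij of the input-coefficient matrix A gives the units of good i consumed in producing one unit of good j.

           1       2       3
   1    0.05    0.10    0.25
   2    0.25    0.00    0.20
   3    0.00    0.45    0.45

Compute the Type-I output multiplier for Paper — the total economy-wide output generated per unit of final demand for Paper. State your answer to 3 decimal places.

I − A =
  [   0.95    -0.10    -0.25]
  [  -0.25     1.00    -0.20]
  [   0.00    -0.45     0.55]
Cofactors of I−A, C_ij = (−1)^(i+j)·(minor ij) (rows/columns in the sector order above):
  C_11 = (1.00)(0.55) − (-0.20)(-0.45) = 0.4600
  C_12 = −[(-0.25)(0.55) − (-0.20)(0.00)] = 0.1375
  C_13 = (-0.25)(-0.45) − (1.00)(0.00) = 0.1125
  C_21 = −[(-0.10)(0.55) − (-0.25)(-0.45)] = 0.1675
  C_22 = (0.95)(0.55) − (-0.25)(0.00) = 0.5225
  C_23 = −[(0.95)(-0.45) − (-0.10)(0.00)] = 0.4275
  C_31 = (-0.10)(-0.20) − (-0.25)(1.00) = 0.2700
  C_32 = −[(0.95)(-0.20) − (-0.25)(-0.25)] = 0.2525
  C_33 = (0.95)(1.00) − (-0.10)(-0.25) = 0.9250
det(I−A) = Σ_j (I−A)_1j·C_1j = (0.95)(0.4600) + (-0.10)(0.1375) + (-0.25)(0.1125) = 0.395125
adj(I−A) = Cᵀ =
  [ 0.4600   0.1675   0.2700]
  [ 0.1375   0.5225   0.2525]
  [ 0.1125   0.4275   0.9250]
(I − A)⁻¹ = adj(I−A) / det(I−A) ≈
  [   1.1642     0.4239     0.6833]
  [   0.3480     1.3224     0.6390]
  [   0.2847     1.0819     2.3410]
The output multiplier for sector j is the column-j sum of the Leontief inverse (I − A)⁻¹ = adj(I−A) / det(I−A).
Column 3 of adj(I−A): (0.2700, 0.2525, 0.9250); det(I−A) = 0.395125.
m_3 = (0.2700 + 0.2525 + 0.9250) / 0.395125 = 1.4475 / 0.395125 ≈ 3.663.

m_3 = 3.663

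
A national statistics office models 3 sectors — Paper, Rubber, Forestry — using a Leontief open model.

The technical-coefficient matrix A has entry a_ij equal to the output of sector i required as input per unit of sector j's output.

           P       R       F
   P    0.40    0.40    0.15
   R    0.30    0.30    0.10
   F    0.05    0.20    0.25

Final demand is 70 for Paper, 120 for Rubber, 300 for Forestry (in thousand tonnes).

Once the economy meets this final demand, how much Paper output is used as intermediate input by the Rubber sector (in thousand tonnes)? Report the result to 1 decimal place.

z_PR = 204.7

I − A =
  [   0.60    -0.40    -0.15]
  [  -0.30     0.70    -0.10]
  [  -0.05    -0.20     0.75]
Cofactors of I−A, C_ij = (−1)^(i+j)·(minor ij) (rows/columns in the sector order above):
  C_11 = (0.70)(0.75) − (-0.10)(-0.20) = 0.5050
  C_12 = −[(-0.30)(0.75) − (-0.10)(-0.05)] = 0.2300
  C_13 = (-0.30)(-0.20) − (0.70)(-0.05) = 0.0950
  C_21 = −[(-0.40)(0.75) − (-0.15)(-0.20)] = 0.3300
  C_22 = (0.60)(0.75) − (-0.15)(-0.05) = 0.4425
  C_23 = −[(0.60)(-0.20) − (-0.40)(-0.05)] = 0.1400
  C_31 = (-0.40)(-0.10) − (-0.15)(0.70) = 0.1450
  C_32 = −[(0.60)(-0.10) − (-0.15)(-0.30)] = 0.1050
  C_33 = (0.60)(0.70) − (-0.40)(-0.30) = 0.3000
det(I−A) = Σ_j (I−A)_1j·C_1j = (0.60)(0.5050) + (-0.40)(0.2300) + (-0.15)(0.0950) = 0.19675
adj(I−A) = Cᵀ =
  [ 0.5050   0.3300   0.1450]
  [ 0.2300   0.4425   0.1050]
  [ 0.0950   0.1400   0.3000]
(I − A)⁻¹ = adj(I−A) / det(I−A) ≈
  [   2.5667     1.6773     0.7370]
  [   1.1690     2.2490     0.5337]
  [   0.4828     0.7116     1.5248]
First solve x = (I − A)⁻¹ d = adj(I−A)·d / det(I−A); in particular x_R = (0.2300·70 + 0.4425·120 + 0.1050·300) / 0.19675 = 100.70 / 0.19675 ≈ 511.817.
Intermediate flow from P to R: z_PR = a_PR · x_R = 0.40 × 100.70 / 0.19675 = 40.28 / 0.19675 ≈ 204.7.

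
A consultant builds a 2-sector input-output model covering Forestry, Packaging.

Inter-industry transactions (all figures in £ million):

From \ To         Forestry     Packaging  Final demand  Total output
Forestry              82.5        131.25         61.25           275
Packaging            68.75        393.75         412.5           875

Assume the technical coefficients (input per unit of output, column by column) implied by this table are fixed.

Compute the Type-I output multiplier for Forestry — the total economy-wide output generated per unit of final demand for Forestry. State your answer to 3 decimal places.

m_F = 2.302

Technical coefficients a_ij = z_ij / X_j:
  a_FF = 82.5/275 = 0.30, a_PF = 68.75/275 = 0.25
  a_FP = 131.25/875 = 0.15, a_PP = 393.75/875 = 0.45
I − A =
  [   0.70    -0.15]
  [  -0.25     0.55]
det(I−A) = (0.70)(0.55) − (-0.15)(-0.25) = 0.3475
adj(I−A) = [[0.55, 0.15], [0.25, 0.70]]
(I − A)⁻¹ = adj(I−A) / det(I−A) ≈
  [   1.5827     0.4317]
  [   0.7194     2.0144]
The output multiplier for sector j is the column-j sum of the Leontief inverse (I − A)⁻¹ = adj(I−A) / det(I−A).
Column F of adj(I−A): (0.55, 0.25); det(I−A) = 0.3475.
m_F = (0.55 + 0.25) / 0.3475 = 0.80 / 0.3475 ≈ 2.302.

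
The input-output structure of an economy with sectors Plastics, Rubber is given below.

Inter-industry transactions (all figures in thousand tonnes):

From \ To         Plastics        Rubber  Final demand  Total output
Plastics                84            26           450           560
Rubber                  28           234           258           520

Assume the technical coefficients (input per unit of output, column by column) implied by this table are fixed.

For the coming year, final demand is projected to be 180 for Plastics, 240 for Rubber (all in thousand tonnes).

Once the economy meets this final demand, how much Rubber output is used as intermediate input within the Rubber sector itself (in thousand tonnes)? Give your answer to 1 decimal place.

z_22 = 206.1

Technical coefficients a_ij = z_ij / X_j:
  a_11 = 84/560 = 0.15, a_21 = 28/560 = 0.05
  a_12 = 26/520 = 0.05, a_22 = 234/520 = 0.45
I − A =
  [   0.85    -0.05]
  [  -0.05     0.55]
det(I−A) = (0.85)(0.55) − (-0.05)(-0.05) = 0.4650
adj(I−A) = [[0.55, 0.05], [0.05, 0.85]]
(I − A)⁻¹ = adj(I−A) / det(I−A) ≈
  [   1.1828     0.1075]
  [   0.1075     1.8280]
First solve x = (I − A)⁻¹ d = adj(I−A)·d / det(I−A); in particular x_2 = (0.05·180 + 0.85·240) / 0.4650 = 213.00 / 0.4650 ≈ 458.065.
Intermediate flow from 2 to 2: z_22 = a_22 · x_2 = 0.45 × 213.00 / 0.4650 = 95.85 / 0.4650 ≈ 206.1.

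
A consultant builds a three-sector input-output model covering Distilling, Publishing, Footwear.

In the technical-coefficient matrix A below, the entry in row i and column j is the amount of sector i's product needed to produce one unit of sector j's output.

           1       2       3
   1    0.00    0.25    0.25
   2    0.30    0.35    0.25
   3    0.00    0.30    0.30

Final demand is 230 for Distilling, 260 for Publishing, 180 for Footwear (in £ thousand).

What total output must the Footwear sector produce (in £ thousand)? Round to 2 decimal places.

I − A =
  [   1.00    -0.25    -0.25]
  [  -0.30     0.65    -0.25]
  [   0.00    -0.30     0.70]
Cofactors of I−A, C_ij = (−1)^(i+j)·(minor ij) (rows/columns in the sector order above):
  C_11 = (0.65)(0.70) − (-0.25)(-0.30) = 0.3800
  C_12 = −[(-0.30)(0.70) − (-0.25)(0.00)] = 0.2100
  C_13 = (-0.30)(-0.30) − (0.65)(0.00) = 0.0900
  C_21 = −[(-0.25)(0.70) − (-0.25)(-0.30)] = 0.2500
  C_22 = (1.00)(0.70) − (-0.25)(0.00) = 0.7000
  C_23 = −[(1.00)(-0.30) − (-0.25)(0.00)] = 0.3000
  C_31 = (-0.25)(-0.25) − (-0.25)(0.65) = 0.2250
  C_32 = −[(1.00)(-0.25) − (-0.25)(-0.30)] = 0.3250
  C_33 = (1.00)(0.65) − (-0.25)(-0.30) = 0.5750
det(I−A) = Σ_j (I−A)_1j·C_1j = (1.00)(0.3800) + (-0.25)(0.2100) + (-0.25)(0.0900) = 0.3050
adj(I−A) = Cᵀ =
  [ 0.3800   0.2500   0.2250]
  [ 0.2100   0.7000   0.3250]
  [ 0.0900   0.3000   0.5750]
(I − A)⁻¹ = adj(I−A) / det(I−A) ≈
  [   1.2459     0.8197     0.7377]
  [   0.6885     2.2951     1.0656]
  [   0.2951     0.9836     1.8852]
x = (I − A)⁻¹ d = adj(I−A)·d / det(I−A), with det(I−A) = 0.3050:
  x_1 = (0.3800·230 + 0.2500·260 + 0.2250·180) / 0.3050 = 192.90 / 0.3050 ≈ 632.46
  x_2 = (0.2100·230 + 0.7000·260 + 0.3250·180) / 0.3050 = 288.80 / 0.3050 ≈ 946.89
  x_3 = (0.0900·230 + 0.3000·260 + 0.5750·180) / 0.3050 = 202.20 / 0.3050 ≈ 662.95

x_3 = 662.95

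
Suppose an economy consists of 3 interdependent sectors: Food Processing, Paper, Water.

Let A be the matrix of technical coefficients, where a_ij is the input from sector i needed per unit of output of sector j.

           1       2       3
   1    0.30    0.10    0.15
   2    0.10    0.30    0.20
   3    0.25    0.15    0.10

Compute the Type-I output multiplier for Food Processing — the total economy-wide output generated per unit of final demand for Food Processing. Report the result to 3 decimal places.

I − A =
  [   0.70    -0.10    -0.15]
  [  -0.10     0.70    -0.20]
  [  -0.25    -0.15     0.90]
Cofactors of I−A, C_ij = (−1)^(i+j)·(minor ij) (rows/columns in the sector order above):
  C_11 = (0.70)(0.90) − (-0.20)(-0.15) = 0.6000
  C_12 = −[(-0.10)(0.90) − (-0.20)(-0.25)] = 0.1400
  C_13 = (-0.10)(-0.15) − (0.70)(-0.25) = 0.1900
  C_21 = −[(-0.10)(0.90) − (-0.15)(-0.15)] = 0.1125
  C_22 = (0.70)(0.90) − (-0.15)(-0.25) = 0.5925
  C_23 = −[(0.70)(-0.15) − (-0.10)(-0.25)] = 0.1300
  C_31 = (-0.10)(-0.20) − (-0.15)(0.70) = 0.1250
  C_32 = −[(0.70)(-0.20) − (-0.15)(-0.10)] = 0.1550
  C_33 = (0.70)(0.70) − (-0.10)(-0.10) = 0.4800
det(I−A) = Σ_j (I−A)_1j·C_1j = (0.70)(0.6000) + (-0.10)(0.1400) + (-0.15)(0.1900) = 0.3775
adj(I−A) = Cᵀ =
  [ 0.6000   0.1125   0.1250]
  [ 0.1400   0.5925   0.1550]
  [ 0.1900   0.1300   0.4800]
(I − A)⁻¹ = adj(I−A) / det(I−A) ≈
  [   1.5894     0.2980     0.3311]
  [   0.3709     1.5695     0.4106]
  [   0.5033     0.3444     1.2715]
The output multiplier for sector j is the column-j sum of the Leontief inverse (I − A)⁻¹ = adj(I−A) / det(I−A).
Column 1 of adj(I−A): (0.6000, 0.1400, 0.1900); det(I−A) = 0.3775.
m_1 = (0.6000 + 0.1400 + 0.1900) / 0.3775 = 0.93 / 0.3775 ≈ 2.464.

m_1 = 2.464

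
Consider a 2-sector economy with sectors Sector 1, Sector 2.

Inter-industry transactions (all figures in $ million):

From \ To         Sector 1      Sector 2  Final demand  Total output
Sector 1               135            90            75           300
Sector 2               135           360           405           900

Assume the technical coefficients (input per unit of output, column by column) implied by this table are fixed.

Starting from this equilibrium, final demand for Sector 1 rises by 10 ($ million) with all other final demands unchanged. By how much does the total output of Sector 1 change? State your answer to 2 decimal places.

Δx_1 = 21.05

Technical coefficients a_ij = z_ij / X_j:
  a_11 = 135/300 = 0.45, a_21 = 135/300 = 0.45
  a_12 = 90/900 = 0.10, a_22 = 360/900 = 0.40
I − A =
  [   0.55    -0.10]
  [  -0.45     0.60]
det(I−A) = (0.55)(0.60) − (-0.10)(-0.45) = 0.2850
adj(I−A) = [[0.60, 0.10], [0.45, 0.55]]
(I − A)⁻¹ = adj(I−A) / det(I−A) ≈
  [   2.1053     0.3509]
  [   1.5789     1.9298]
Δx = (I − A)⁻¹ Δd with Δd having +10 in the Sector 1 component and 0 elsewhere.
So Δx_1 = L_11 · (+10), where L_11 = adj(I−A)_11 / det(I−A) = 0.60 / 0.2850.
Δx_1 = 0.60 × (+10) / 0.2850 = 6.00 / 0.2850 ≈ 21.05.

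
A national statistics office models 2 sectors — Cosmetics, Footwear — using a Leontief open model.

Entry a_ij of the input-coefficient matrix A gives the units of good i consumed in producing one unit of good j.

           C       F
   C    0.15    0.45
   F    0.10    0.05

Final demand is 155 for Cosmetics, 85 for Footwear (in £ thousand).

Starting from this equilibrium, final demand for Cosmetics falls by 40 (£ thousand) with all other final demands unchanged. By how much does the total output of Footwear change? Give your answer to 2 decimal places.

Δx_F = -5.25

I − A =
  [   0.85    -0.45]
  [  -0.10     0.95]
det(I−A) = (0.85)(0.95) − (-0.45)(-0.10) = 0.7625
adj(I−A) = [[0.95, 0.45], [0.10, 0.85]]
(I − A)⁻¹ = adj(I−A) / det(I−A) ≈
  [   1.2459     0.5902]
  [   0.1311     1.1148]
Δx = (I − A)⁻¹ Δd with Δd having -40 in the Cosmetics component and 0 elsewhere.
So Δx_F = L_FC · (-40), where L_FC = adj(I−A)_FC / det(I−A) = 0.10 / 0.7625.
Δx_F = 0.10 × (-40) / 0.7625 = -4.00 / 0.7625 ≈ -5.25.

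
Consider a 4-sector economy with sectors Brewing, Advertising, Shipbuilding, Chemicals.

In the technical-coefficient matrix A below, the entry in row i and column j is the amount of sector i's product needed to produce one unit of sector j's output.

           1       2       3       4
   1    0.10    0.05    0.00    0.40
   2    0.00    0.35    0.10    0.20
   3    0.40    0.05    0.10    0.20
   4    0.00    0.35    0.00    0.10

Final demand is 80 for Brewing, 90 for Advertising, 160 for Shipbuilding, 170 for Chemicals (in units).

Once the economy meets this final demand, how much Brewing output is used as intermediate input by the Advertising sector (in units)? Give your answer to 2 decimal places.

I − A =
  [   0.90    -0.05     0.00    -0.40]
  [   0.00     0.65    -0.10    -0.20]
  [  -0.40    -0.05     0.90    -0.20]
  [   0.00    -0.35     0.00     0.90]
Compute the cofactors C_ij = (−1)^(i+j)·(3×3 minor ij) of I−A; the adjugate is their transpose:
adj(I−A) = Cᵀ =
  [ 0.4520   0.1665   0.0185   0.2420]
  [ 0.0360   0.7290   0.0810   0.1960]
  [ 0.2060   0.1775   0.4635   0.2340]
  [ 0.0140   0.2835   0.0315   0.5200]
det(I−A) = Σ_j (I−A)_1j·C_1j = (0.90)(0.4520) + (-0.05)(0.0360) + (0.00)(0.2060) + (-0.40)(0.0140) = 0.3994
(I − A)⁻¹ = adj(I−A) / det(I−A) ≈
  [   1.1317     0.4169     0.0463     0.6059]
  [   0.0901     1.8252     0.2028     0.4907]
  [   0.5158     0.4444     1.1605     0.5859]
  [   0.0351     0.7098     0.0789     1.3020]
First solve x = (I − A)⁻¹ d = adj(I−A)·d / det(I−A); in particular x_2 = (0.0360·80 + 0.7290·90 + 0.0810·160 + 0.1960·170) / 0.3994 = 114.77 / 0.3994 ≈ 287.3560.
Intermediate flow from 1 to 2: z_12 = a_12 · x_2 = 0.05 × 114.77 / 0.3994 = 5.7385 / 0.3994 ≈ 14.37.

z_12 = 14.37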